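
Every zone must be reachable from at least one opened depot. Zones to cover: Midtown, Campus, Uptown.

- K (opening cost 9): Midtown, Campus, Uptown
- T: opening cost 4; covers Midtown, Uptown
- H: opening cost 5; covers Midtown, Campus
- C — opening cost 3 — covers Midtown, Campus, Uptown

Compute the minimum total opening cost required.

3

C alone covers Midtown, Campus, Uptown — every zone.
Total opening cost: 3.
No cover costs less than 3.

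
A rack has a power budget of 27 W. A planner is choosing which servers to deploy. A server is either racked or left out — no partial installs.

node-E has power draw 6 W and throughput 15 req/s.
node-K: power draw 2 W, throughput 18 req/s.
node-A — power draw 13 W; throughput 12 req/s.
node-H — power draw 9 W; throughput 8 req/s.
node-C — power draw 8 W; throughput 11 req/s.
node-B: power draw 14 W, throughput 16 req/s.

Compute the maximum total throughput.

This is an integer program with binary decision variables.
node-E + node-K + node-A: power draw 6 + 2 + 13 = 21 ≤ 27, throughput 15 + 18 + 12 = 45.
node-E + node-K + node-B: power draw 6 + 2 + 14 = 22 ≤ 27, throughput 15 + 18 + 16 = 49.
node-E + node-K + node-H + node-C: power draw 6 + 2 + 9 + 8 = 25 ≤ 27, throughput 15 + 18 + 8 + 11 = 52.
Best is node-E, node-K, node-H, and node-C with total throughput 52.

52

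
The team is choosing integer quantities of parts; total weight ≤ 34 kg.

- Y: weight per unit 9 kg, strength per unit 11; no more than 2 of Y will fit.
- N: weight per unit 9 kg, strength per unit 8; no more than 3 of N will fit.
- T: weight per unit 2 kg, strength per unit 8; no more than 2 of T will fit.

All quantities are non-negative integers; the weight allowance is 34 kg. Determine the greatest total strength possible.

46

T has the best ratio (8/2); taking only T gives at most 2×8 = 16 (stopped by the supply cap of 2).
Mixing does better — 2×Y, 1×N, and 2×T: weight 31 ≤ 34, strength 2·11 + 1·8 + 2·8 = 46.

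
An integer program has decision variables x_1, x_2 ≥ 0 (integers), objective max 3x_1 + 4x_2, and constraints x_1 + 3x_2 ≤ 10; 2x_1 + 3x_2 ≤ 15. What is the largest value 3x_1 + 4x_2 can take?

The continuous relaxation peaks at (7.5, 0) with value 22.50; rounding to a feasible lattice point costs some objective.
(x_1,x_2)=(6,1) is feasible, giving 22.
(x_1,x_2)=(7,0) is feasible, giving 21.
Maximum is 22 at (x_1,x_2)=(6,1).

22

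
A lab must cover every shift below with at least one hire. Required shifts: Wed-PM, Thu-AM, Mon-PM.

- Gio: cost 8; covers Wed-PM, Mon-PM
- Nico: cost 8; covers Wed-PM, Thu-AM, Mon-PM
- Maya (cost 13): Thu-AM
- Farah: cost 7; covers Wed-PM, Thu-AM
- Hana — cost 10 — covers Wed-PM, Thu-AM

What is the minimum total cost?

Nico alone covers Wed-PM, Thu-AM, Mon-PM — every shift.
Total cost: 8.
No cover costs less than 8.

8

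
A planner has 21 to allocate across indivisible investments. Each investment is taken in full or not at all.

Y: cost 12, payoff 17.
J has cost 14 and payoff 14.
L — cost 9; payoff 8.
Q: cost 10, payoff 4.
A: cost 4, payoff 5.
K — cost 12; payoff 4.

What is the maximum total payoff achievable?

25

Y + L: cost 12 + 9 = 21 ≤ 21, payoff 17 + 8 = 25.
Y + A: cost 12 + 4 = 16 ≤ 21, payoff 17 + 5 = 22.
Best is Y and L with total payoff 25.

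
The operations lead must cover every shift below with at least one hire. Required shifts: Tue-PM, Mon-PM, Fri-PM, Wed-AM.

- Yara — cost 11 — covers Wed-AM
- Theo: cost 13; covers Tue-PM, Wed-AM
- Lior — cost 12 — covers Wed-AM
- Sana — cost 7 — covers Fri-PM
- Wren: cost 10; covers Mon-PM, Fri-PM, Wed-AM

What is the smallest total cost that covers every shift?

23

Choose Theo and Wren: together they cover Tue-PM, Mon-PM, Fri-PM, Wed-AM — every shift.
Total cost: 13 + 10 = 23.
No cover costs less than 23.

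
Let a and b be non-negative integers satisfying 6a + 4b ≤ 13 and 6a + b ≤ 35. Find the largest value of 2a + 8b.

24

Relaxing integrality, the LP optimum is 26.00 at (a,b) = (0, 3.25), which is not an integer point.
(a,b)=(0,3): 6·0+4·3=12≤13, 6·0+1·3=3≤35, objective 24.
(a,b)=(0,2): 6·0+4·2=8≤13, 6·0+1·2=2≤35, objective 16.
No feasible integer point exceeds 24.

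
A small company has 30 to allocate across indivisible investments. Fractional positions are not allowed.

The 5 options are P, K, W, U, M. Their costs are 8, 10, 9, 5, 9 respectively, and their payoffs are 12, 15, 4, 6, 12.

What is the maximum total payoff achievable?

39

This is a 0-1 knapsack instance.
Allowing fractional choices, the relaxed optimum would be about 42.6, but investments are indivisible.
P + K + M: cost 8 + 10 + 9 = 27 ≤ 30, payoff 12 + 15 + 12 = 39.
P + K + U: cost 8 + 10 + 5 = 23 ≤ 30, payoff 12 + 15 + 6 = 33.
K + U + M: cost 10 + 5 + 9 = 24 ≤ 30, payoff 15 + 6 + 12 = 33.
Best is P, K, and M with total payoff 39.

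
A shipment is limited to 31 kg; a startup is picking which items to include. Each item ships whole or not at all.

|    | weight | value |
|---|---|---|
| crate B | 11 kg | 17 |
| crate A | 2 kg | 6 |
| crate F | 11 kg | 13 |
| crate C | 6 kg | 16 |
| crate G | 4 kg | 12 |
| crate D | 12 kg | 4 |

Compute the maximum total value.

52

Allowing fractional choices, the relaxed optimum would be about 60.5, but items are indivisible.
crate B + crate A + crate C + crate G: weight 11 + 2 + 6 + 4 = 23 ≤ 31, value 17 + 6 + 16 + 12 = 51.
crate B + crate A + crate F + crate C: weight 11 + 2 + 11 + 6 = 30 ≤ 31, value 17 + 6 + 13 + 16 = 52.
Best is crate B, crate A, crate F, and crate C with total value 52.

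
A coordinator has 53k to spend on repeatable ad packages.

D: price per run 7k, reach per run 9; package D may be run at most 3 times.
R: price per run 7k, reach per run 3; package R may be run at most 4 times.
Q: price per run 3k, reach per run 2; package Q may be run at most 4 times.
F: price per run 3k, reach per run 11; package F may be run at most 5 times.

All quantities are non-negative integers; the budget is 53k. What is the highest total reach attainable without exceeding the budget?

91

F has the best ratio (11/3); taking only F gives at most 5×11 = 55 (stopped by the supply cap of 5).
Mixing does better — 3×D, 1×R, 3×Q, and 5×F: price 52 ≤ 53, reach 3·9 + 1·3 + 3·2 + 5·11 = 91.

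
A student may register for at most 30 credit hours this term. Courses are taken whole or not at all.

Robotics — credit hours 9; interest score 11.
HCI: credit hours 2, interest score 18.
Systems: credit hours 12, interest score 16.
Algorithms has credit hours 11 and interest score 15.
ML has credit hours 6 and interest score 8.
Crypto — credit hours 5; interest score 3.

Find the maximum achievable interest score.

Robotics + HCI + Systems + ML: credit hours 9 + 2 + 12 + 6 = 29 ≤ 30, interest score 11 + 18 + 16 + 8 = 53.
Robotics + HCI + Algorithms + ML: credit hours 9 + 2 + 11 + 6 = 28 ≤ 30, interest score 11 + 18 + 15 + 8 = 52.
Best is Robotics, HCI, Systems, and ML with total interest score 53.

53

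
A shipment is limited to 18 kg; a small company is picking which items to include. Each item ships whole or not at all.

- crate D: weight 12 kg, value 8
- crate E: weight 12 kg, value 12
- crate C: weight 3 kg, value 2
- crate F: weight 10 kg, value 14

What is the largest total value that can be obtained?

16

crate F: weight 10 ≤ 18, value 14.
crate C + crate F: weight 3 + 10 = 13 ≤ 18, value 2 + 14 = 16.
crate E + crate C: weight 12 + 3 = 15 ≤ 18, value 12 + 2 = 14.
Best is crate C and crate F with total value 16.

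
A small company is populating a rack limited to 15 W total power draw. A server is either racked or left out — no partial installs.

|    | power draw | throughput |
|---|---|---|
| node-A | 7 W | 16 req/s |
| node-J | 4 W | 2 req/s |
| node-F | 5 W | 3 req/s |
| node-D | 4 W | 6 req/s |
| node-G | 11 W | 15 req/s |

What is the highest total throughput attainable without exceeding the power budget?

Take node-A, node-J, and node-D: power draw 7 + 4 + 4 = 15 ≤ 15, throughput 16 + 2 + 6 = 24.
No other feasible combination does better.

24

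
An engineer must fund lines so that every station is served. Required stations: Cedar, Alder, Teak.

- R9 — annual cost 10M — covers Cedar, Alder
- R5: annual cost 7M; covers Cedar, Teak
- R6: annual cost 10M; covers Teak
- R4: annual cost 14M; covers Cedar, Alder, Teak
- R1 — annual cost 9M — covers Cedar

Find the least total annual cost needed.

This is a weighted set-cover instance.
R4 alone covers Cedar, Alder, Teak — every station.
Total annual cost: 14.

14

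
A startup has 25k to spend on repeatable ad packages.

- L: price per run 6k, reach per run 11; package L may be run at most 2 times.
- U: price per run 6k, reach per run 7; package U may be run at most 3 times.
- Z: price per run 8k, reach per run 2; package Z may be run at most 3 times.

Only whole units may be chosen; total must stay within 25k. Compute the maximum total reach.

L has the best ratio (11/6); taking only L gives at most 2×11 = 22 (stopped by the supply cap of 2).
Mixing does better — 2×L and 2×U: price 24 ≤ 25, reach 2·11 + 2·7 = 36.

36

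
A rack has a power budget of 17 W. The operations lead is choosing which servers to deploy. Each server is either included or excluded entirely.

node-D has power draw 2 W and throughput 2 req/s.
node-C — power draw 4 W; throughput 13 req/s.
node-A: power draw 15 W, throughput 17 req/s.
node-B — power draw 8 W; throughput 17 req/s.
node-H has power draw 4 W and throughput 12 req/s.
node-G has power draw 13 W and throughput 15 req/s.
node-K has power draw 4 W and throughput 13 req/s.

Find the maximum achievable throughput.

Allowing fractional choices, the relaxed optimum would be about 48.6, but servers are indivisible.
node-C + node-B + node-K: power draw 4 + 8 + 4 = 16 ≤ 17, throughput 13 + 17 + 13 = 43.
node-C + node-B + node-H: power draw 4 + 8 + 4 = 16 ≤ 17, throughput 13 + 17 + 12 = 42.
node-B + node-H + node-K: power draw 8 + 4 + 4 = 16 ≤ 17, throughput 17 + 12 + 13 = 42.
Best is node-C, node-B, and node-K with total throughput 43.

43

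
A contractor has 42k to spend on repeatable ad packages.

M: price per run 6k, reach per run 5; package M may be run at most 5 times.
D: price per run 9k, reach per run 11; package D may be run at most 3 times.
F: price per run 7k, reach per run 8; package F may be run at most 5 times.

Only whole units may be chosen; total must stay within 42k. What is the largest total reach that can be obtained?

D has the best ratio (11/9); taking only D gives at most 3×11 = 33 (stopped by the supply cap of 3).
Mixing does better — 3×D and 2×F: price 41 ≤ 42, reach 3·11 + 2·8 = 49.

49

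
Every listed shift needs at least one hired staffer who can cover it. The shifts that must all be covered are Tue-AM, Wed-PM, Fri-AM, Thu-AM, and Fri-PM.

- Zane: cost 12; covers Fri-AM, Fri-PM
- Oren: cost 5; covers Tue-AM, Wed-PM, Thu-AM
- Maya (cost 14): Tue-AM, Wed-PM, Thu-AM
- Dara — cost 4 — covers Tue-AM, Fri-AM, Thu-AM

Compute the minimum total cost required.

Choose Zane and Oren: together they cover Tue-AM, Wed-PM, Fri-AM, Thu-AM, Fri-PM — every shift.
Total cost: 12 + 5 = 17.

17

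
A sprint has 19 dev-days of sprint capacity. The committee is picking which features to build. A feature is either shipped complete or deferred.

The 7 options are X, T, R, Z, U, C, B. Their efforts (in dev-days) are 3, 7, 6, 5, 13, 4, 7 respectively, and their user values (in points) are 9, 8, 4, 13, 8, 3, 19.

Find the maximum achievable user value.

Allowing fractional choices, the relaxed optimum would be about 45.6, but features are indivisible.
X + Z + C + B: effort 3 + 5 + 4 + 7 = 19 ≤ 19, user value 9 + 13 + 3 + 19 = 44.
T + Z + B: effort 7 + 5 + 7 = 19 ≤ 19, user value 8 + 13 + 19 = 40.
X + Z + B: effort 3 + 5 + 7 = 15 ≤ 19, user value 9 + 13 + 19 = 41.
Best is X, Z, C, and B with total user value 44.

44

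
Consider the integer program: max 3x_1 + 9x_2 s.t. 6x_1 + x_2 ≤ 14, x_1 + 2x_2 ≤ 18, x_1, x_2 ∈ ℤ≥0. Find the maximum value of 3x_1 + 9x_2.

81

(x_1,x_2)=(0,9): 6·0+1·9=9≤14, 1·0+2·9=18≤18, objective 81.
(x_1,x_2)=(1,8): 6·1+1·8=14≤14, 1·1+2·8=17≤18, objective 75.
(x_1,x_2)=(0,8): 6·0+1·8=8≤14, 1·0+2·8=16≤18, objective 72.
The best lattice point is (0,9), giving 81.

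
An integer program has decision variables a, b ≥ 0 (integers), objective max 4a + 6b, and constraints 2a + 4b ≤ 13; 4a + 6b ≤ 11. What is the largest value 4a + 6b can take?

10

The continuous relaxation peaks at (2.75, 0) with value 11.00; rounding to a feasible lattice point costs some objective.
(a,b)=(1,1) is feasible, giving 10.
(a,b)=(2,0) is feasible, giving 8.
(a,b)=(0,1) is feasible, giving 6.
No feasible integer point exceeds 10.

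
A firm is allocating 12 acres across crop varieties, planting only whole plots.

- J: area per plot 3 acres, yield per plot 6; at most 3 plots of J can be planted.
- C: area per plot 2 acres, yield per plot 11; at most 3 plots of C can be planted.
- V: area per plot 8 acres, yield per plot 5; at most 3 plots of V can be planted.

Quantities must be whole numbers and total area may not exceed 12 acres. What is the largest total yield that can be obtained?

45

C has the best ratio (11/2); taking only C gives at most 3×11 = 33 (stopped by the supply cap of 3).
Mixing does better — 2×J and 3×C: area 12 ≤ 12, yield 2·6 + 3·11 = 45.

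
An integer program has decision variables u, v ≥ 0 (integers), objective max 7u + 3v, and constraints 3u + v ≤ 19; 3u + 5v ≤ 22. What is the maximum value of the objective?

42

Relaxing integrality, the LP optimum is 44.83 at (u,v) = (6.08, 0.75), which is not an integer point.
(u,v)=(6,0): 3·6+1·0=18≤19, 3·6+5·0=18≤22, objective 42.
(u,v)=(5,1): 3·5+1·1=16≤19, 3·5+5·1=20≤22, objective 38.
No feasible integer point exceeds 42.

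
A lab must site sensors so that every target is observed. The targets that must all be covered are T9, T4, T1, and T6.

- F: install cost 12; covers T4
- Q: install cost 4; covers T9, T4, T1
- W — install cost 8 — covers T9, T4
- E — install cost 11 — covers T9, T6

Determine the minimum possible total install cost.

15

This is a weighted set-cover instance.
Choose Q and E: together they cover T9, T4, T1, T6 — every target.
Total install cost: 4 + 11 = 15.
No cover costs less than 15.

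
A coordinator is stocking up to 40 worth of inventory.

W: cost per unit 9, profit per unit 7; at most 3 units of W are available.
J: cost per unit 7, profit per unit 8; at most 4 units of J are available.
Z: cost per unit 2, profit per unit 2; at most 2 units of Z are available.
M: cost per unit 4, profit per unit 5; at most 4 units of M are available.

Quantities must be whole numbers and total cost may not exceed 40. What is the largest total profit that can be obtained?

This is a bounded integer knapsack.
4×J and 3×M: cost 40 ≤ 40, profit 4·8 + 3·5 = 47.
3×J, 1×Z, and 4×M: cost 39 ≤ 40, profit 3·8 + 1·2 + 4·5 = 46.
Best is 47.

47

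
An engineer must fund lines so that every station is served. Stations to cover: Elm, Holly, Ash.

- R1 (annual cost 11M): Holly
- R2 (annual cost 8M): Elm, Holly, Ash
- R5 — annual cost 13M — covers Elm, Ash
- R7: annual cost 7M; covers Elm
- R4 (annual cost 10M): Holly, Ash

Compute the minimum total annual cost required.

8

R2 alone covers Elm, Holly, Ash — every station.
Total annual cost: 8.
No cover costs less than 8.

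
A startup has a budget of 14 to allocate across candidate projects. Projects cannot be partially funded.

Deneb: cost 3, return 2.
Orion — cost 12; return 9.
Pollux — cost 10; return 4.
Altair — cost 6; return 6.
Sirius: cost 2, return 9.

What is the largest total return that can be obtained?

18

Allowing fractional choices, the relaxed optimum would be about 19.5, but projects are indivisible.
Deneb + Altair + Sirius: cost 3 + 6 + 2 = 11 ≤ 14, return 2 + 6 + 9 = 17.
Orion + Sirius: cost 12 + 2 = 14 ≤ 14, return 9 + 9 = 18.
Best is Orion and Sirius with total return 18.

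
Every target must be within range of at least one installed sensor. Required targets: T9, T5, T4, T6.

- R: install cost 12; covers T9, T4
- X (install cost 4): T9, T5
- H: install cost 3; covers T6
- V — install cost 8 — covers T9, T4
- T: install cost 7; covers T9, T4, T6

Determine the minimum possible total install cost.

11

The greedy cost-per-new-target heuristic would pick X, H, and T for 14, but a cheaper cover exists.
Choose X and T: together they cover T9, T5, T4, T6 — every target.
Total install cost: 4 + 7 = 11.
No cover costs less than 11.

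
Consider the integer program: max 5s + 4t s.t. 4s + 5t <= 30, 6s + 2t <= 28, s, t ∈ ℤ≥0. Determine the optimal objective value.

Relaxing integrality, the LP optimum is 30.55 at (s,t) = (3.64, 3.09), which is not an integer point.
(s,t)=(4,2): 4·4+5·2=26≤30, 6·4+2·2=28≤28, objective 28.
(s,t)=(3,3): 4·3+5·3=27≤30, 6·3+2·3=24≤28, objective 27.
(s,t)=(2,4): 4·2+5·4=28≤30, 6·2+2·4=20≤28, objective 26.
(s,t)=(4,1): 4·4+5·1=21≤30, 6·4+2·1=26≤28, objective 24.
The best lattice point is (4,2), giving 28.

28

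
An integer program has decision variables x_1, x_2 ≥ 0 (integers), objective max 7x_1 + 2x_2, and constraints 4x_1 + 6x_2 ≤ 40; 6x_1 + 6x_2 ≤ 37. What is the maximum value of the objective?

42

(x_1,x_2)=(6,0): 4·6+6·0=24≤40, 6·6+6·0=36≤37, objective 42.
(x_1,x_2)=(5,1): 4·5+6·1=26≤40, 6·5+6·1=36≤37, objective 37.
(x_1,x_2)=(5,0): 4·5+6·0=20≤40, 6·5+6·0=30≤37, objective 35.
No feasible integer point exceeds 42.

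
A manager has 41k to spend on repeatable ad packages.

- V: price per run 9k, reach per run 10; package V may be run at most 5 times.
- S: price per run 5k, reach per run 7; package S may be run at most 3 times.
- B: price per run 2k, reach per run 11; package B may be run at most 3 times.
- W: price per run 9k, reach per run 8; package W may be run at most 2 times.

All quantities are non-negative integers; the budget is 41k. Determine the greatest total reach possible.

74

Take 2×V, 3×S, and 3×B: price 39 ≤ 41, reach 2·10 + 3·7 + 3·11 = 74.
B has the best ratio (11/2) and is taken to its limit of 3; remaining capacity is filled optimally with the others.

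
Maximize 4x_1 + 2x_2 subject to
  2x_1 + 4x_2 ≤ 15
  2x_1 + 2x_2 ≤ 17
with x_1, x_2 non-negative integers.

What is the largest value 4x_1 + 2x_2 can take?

28

The continuous relaxation peaks at (7.5, 0) with value 30.00; rounding to a feasible lattice point costs some objective.
(x_1,x_2)=(7,0): 2·7+4·0=14≤15, 2·7+2·0=14≤17, objective 28.
(x_1,x_2)=(6,0): 2·6+4·0=12≤15, 2·6+2·0=12≤17, objective 24.
No feasible integer point exceeds 28.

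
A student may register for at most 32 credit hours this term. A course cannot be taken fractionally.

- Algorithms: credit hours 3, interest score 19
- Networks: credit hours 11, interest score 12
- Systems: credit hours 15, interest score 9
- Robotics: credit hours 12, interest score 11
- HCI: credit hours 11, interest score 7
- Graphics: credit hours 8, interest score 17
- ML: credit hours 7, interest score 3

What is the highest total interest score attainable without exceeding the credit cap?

51

Take Algorithms, Networks, Graphics, and ML: credit hours 3 + 11 + 8 + 7 = 29 ≤ 32, interest score 19 + 12 + 17 + 3 = 51.
No other feasible combination does better.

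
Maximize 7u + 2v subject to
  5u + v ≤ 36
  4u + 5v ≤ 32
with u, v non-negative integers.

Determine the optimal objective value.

(u,v)=(7,0): 5·7+1·0=35≤36, 4·7+5·0=28≤32, objective 49.
(u,v)=(6,1): 5·6+1·1=31≤36, 4·6+5·1=29≤32, objective 44.
(u,v)=(6,0): 5·6+1·0=30≤36, 4·6+5·0=24≤32, objective 42.
No feasible integer point exceeds 49.

49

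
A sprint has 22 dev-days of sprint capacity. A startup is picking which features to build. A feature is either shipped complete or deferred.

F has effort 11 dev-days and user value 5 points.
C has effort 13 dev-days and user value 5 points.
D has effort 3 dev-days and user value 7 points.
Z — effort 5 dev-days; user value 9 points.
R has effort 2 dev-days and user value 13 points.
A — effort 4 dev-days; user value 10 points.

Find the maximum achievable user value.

Allowing fractional choices, the relaxed optimum would be about 42.6, but features are indivisible.
F + D + R + A: effort 11 + 3 + 2 + 4 = 20 ≤ 22, user value 5 + 7 + 13 + 10 = 35.
F + Z + R + A: effort 11 + 5 + 2 + 4 = 22 ≤ 22, user value 5 + 9 + 13 + 10 = 37.
D + Z + R + A: effort 3 + 5 + 2 + 4 = 14 ≤ 22, user value 7 + 9 + 13 + 10 = 39.
Best is D, Z, R, and A with total user value 39.

39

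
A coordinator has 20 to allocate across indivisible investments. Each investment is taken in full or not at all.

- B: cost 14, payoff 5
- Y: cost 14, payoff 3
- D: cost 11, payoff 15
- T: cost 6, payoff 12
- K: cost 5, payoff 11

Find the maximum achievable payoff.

27

Take D and T: cost 11 + 6 = 17 ≤ 20, payoff 15 + 12 = 27.
No other feasible combination does better.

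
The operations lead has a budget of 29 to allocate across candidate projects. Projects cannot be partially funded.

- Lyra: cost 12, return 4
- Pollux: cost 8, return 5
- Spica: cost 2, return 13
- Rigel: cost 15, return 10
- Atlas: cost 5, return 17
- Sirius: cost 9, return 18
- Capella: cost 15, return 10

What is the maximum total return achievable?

53

Take Pollux, Spica, Atlas, and Sirius: cost 8 + 2 + 5 + 9 = 24 ≤ 29, return 5 + 13 + 17 + 18 = 53.
No other feasible combination does better.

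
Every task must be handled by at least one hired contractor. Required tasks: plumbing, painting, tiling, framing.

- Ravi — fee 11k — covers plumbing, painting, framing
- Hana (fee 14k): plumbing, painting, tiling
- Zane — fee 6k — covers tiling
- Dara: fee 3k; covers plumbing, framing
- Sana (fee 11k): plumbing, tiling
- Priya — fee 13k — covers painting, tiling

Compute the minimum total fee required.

16

The greedy cost-per-new-task heuristic would pick Dara, Zane, and Ravi for 20, but a cheaper cover exists.
Choose Dara and Priya: together they cover plumbing, painting, tiling, framing — every task.
Total fee: 3 + 13 = 16.
No cover costs less than 16.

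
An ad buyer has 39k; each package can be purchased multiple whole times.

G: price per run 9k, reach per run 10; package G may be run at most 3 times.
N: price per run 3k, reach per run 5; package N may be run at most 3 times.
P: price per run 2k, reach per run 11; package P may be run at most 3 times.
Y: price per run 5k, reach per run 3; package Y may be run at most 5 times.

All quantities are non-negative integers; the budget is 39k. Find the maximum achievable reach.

73

3×G, 2×N, and 3×P: price 39 ≤ 39, reach 3·10 + 2·5 + 3·11 = 73.
2×G, 3×N, 3×P, and 1×Y: price 38 ≤ 39, reach 2·10 + 3·5 + 3·11 + 1·3 = 71.
Best is 73.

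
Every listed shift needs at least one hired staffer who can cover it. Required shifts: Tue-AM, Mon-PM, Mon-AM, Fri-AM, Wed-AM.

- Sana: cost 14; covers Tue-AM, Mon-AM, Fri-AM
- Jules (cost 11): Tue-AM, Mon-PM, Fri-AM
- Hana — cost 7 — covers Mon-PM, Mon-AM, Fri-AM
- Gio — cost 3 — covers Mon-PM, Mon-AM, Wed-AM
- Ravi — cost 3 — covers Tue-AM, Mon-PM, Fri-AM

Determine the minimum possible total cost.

This is a weighted set-cover instance.
Choose Gio and Ravi: together they cover Tue-AM, Mon-PM, Mon-AM, Fri-AM, Wed-AM — every shift.
Total cost: 3 + 3 = 6.
No cover costs less than 6.

6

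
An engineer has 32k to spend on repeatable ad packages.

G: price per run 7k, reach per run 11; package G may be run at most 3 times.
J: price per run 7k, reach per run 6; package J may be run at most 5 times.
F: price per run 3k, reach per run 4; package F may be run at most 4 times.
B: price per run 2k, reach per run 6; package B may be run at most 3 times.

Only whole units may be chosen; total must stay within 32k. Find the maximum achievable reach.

56

3×G, 1×F, and 3×B: price 30 ≤ 32, reach 3·11 + 1·4 + 3·6 = 55.
2×G, 4×F, and 3×B: price 32 ≤ 32, reach 2·11 + 4·4 + 3·6 = 56.
Best is 56.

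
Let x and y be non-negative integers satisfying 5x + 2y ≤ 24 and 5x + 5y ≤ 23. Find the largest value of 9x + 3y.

Relaxing integrality, the LP optimum is 41.40 at (x,y) = (4.6, 0), which is not an integer point.
(x,y)=(4,0) is feasible, giving 36.
(x,y)=(3,1) is feasible, giving 30.
The best lattice point is (4,0), giving 36.

36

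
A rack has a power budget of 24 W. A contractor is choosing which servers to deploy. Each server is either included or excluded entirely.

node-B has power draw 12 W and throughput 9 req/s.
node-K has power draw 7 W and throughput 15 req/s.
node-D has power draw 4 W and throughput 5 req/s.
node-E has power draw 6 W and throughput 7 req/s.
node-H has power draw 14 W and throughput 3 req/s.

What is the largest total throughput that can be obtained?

29

Allowing fractional choices, the relaxed optimum would be about 32.2, but servers are indivisible.
node-B + node-K + node-D: power draw 12 + 7 + 4 = 23 ≤ 24, throughput 9 + 15 + 5 = 29.
node-K + node-D + node-E: power draw 7 + 4 + 6 = 17 ≤ 24, throughput 15 + 5 + 7 = 27.
node-B + node-K: power draw 12 + 7 = 19 ≤ 24, throughput 9 + 15 = 24.
Best is node-B, node-K, and node-D with total throughput 29.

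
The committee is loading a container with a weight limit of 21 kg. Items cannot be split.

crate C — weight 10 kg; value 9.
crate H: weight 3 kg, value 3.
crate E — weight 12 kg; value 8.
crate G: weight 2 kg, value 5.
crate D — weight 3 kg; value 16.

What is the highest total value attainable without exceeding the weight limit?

Allowing fractional choices, the relaxed optimum would be about 35.0, but items are indivisible.
crate H + crate E + crate G + crate D: weight 3 + 12 + 2 + 3 = 20 ≤ 21, value 3 + 8 + 5 + 16 = 32.
crate C + crate G + crate D: weight 10 + 2 + 3 = 15 ≤ 21, value 9 + 5 + 16 = 30.
crate C + crate H + crate G + crate D: weight 10 + 3 + 2 + 3 = 18 ≤ 21, value 9 + 3 + 5 + 16 = 33.
Best is crate C, crate H, crate G, and crate D with total value 33.

33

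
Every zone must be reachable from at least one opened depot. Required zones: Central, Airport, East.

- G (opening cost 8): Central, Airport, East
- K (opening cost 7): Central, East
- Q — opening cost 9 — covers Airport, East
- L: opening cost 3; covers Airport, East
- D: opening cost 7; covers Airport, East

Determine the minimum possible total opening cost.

8

This is a weighted set-cover instance.
The greedy cost-per-new-zone heuristic would pick L and K for 10, but a cheaper cover exists.
G alone covers Central, Airport, East — every zone.
Total opening cost: 8.
No cover costs less than 8.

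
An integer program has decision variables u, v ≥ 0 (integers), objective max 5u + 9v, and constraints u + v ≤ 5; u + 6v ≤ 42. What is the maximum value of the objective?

45

(u,v)=(0,5): 1·0+1·5=5≤5, 1·0+6·5=30≤42, objective 45.
(u,v)=(1,4): 1·1+1·4=5≤5, 1·1+6·4=25≤42, objective 41.
(u,v)=(0,4): 1·0+1·4=4≤5, 1·0+6·4=24≤42, objective 36.
The best lattice point is (0,5), giving 45.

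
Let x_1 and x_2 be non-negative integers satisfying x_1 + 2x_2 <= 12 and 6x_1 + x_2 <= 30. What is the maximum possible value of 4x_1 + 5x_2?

36

(x_1,x_2)=(4,4): 1·4+2·4=12≤12, 6·4+1·4=28≤30, objective 36.
(x_1,x_2)=(3,4): 1·3+2·4=11≤12, 6·3+1·4=22≤30, objective 32.
(x_1,x_2)=(4,3): 1·4+2·3=10≤12, 6·4+1·3=27≤30, objective 31.
Maximum is 36 at (x_1,x_2)=(4,4).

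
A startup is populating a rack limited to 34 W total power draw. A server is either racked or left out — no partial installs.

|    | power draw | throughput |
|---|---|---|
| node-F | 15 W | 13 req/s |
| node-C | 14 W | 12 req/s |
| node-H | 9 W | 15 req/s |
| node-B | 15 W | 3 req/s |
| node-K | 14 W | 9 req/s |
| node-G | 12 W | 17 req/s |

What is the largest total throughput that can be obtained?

Allowing fractional choices, the relaxed optimum would be about 43.3, but servers are indivisible.
node-F + node-G: power draw 15 + 12 = 27 ≤ 34, throughput 13 + 17 = 30.
node-H + node-G: power draw 9 + 12 = 21 ≤ 34, throughput 15 + 17 = 32.
Best is node-H and node-G with total throughput 32.

32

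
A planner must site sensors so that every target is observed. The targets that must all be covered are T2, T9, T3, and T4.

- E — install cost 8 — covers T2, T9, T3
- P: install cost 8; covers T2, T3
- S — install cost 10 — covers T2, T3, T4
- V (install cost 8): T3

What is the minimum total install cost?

18

Choose E and S: together they cover T2, T9, T3, T4 — every target.
Total install cost: 8 + 10 = 18.
No cover costs less than 18.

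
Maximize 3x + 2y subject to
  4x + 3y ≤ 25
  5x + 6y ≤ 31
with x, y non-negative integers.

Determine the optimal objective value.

18

(x,y)=(6,0): 4·6+3·0=24≤25, 5·6+6·0=30≤31, objective 18.
(x,y)=(5,1): 4·5+3·1=23≤25, 5·5+6·1=31≤31, objective 17.
(x,y)=(5,0): 4·5+3·0=20≤25, 5·5+6·0=25≤31, objective 15.
The best lattice point is (6,0), giving 18.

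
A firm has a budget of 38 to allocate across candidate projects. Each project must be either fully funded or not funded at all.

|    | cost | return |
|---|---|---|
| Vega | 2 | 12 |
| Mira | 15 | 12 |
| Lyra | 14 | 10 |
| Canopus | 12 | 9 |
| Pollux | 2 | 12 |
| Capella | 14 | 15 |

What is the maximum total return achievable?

51

Allowing fractional choices, the relaxed optimum would be about 54.8, but projects are indivisible.
Vega + Lyra + Pollux + Capella: cost 2 + 14 + 2 + 14 = 32 ≤ 38, return 12 + 10 + 12 + 15 = 49.
Vega + Canopus + Pollux + Capella: cost 2 + 12 + 2 + 14 = 30 ≤ 38, return 12 + 9 + 12 + 15 = 48.
Vega + Mira + Pollux + Capella: cost 2 + 15 + 2 + 14 = 33 ≤ 38, return 12 + 12 + 12 + 15 = 51.
Best is Vega, Mira, Pollux, and Capella with total return 51.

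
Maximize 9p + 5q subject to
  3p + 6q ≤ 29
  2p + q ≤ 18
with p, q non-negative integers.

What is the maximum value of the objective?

81

(p,q)=(9,0): 3·9+6·0=27≤29, 2·9+1·0=18≤18, objective 81.
(p,q)=(8,0): 3·8+6·0=24≤29, 2·8+1·0=16≤18, objective 72.
No feasible integer point exceeds 81.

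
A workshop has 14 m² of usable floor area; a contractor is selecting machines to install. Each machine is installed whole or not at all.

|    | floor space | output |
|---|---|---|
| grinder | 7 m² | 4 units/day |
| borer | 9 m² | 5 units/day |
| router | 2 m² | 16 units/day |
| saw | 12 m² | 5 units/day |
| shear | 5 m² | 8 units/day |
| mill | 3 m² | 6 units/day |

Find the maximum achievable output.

30

Allowing fractional choices, the relaxed optimum would be about 32.3, but machines are indivisible.
grinder + router + shear: floor space 7 + 2 + 5 = 14 ≤ 14, output 4 + 16 + 8 = 28.
borer + router + mill: floor space 9 + 2 + 3 = 14 ≤ 14, output 5 + 16 + 6 = 27.
router + shear + mill: floor space 2 + 5 + 3 = 10 ≤ 14, output 16 + 8 + 6 = 30.
Best is router, shear, and mill with total output 30.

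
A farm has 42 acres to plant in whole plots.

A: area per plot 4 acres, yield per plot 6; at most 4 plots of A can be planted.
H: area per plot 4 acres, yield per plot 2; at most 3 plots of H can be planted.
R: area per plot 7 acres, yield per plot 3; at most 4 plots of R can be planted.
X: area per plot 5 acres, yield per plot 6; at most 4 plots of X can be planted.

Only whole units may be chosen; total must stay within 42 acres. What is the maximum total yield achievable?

50

Take 4×A, 1×H, and 4×X: area 40 ≤ 42, yield 4·6 + 1·2 + 4·6 = 50.
A has the best ratio (6/4) and is taken to its limit of 4; remaining capacity is filled optimally with the others.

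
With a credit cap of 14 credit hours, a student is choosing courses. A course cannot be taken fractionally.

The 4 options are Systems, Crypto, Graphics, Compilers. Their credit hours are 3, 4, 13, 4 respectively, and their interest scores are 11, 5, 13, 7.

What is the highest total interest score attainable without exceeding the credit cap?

23

Allowing fractional choices, the relaxed optimum would be about 26.0, but courses are indivisible.
Systems + Compilers: credit hours 3 + 4 = 7 ≤ 14, interest score 11 + 7 = 18.
Systems + Crypto + Compilers: credit hours 3 + 4 + 4 = 11 ≤ 14, interest score 11 + 5 + 7 = 23.
Best is Systems, Crypto, and Compilers with total interest score 23.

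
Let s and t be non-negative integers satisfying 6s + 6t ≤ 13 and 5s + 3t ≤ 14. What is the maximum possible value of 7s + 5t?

14

Relaxing integrality, the LP optimum is 15.17 at (s,t) = (2.17, 0), which is not an integer point.
(s,t)=(2,0): 6·2+6·0=12≤13, 5·2+3·0=10≤14, objective 14.
(s,t)=(1,1): 6·1+6·1=12≤13, 5·1+3·1=8≤14, objective 12.
(s,t)=(1,0): 6·1+6·0=6≤13, 5·1+3·0=5≤14, objective 7.
The best lattice point is (2,0), giving 14.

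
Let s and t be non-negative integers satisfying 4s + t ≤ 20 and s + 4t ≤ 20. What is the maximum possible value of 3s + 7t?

40

(s,t)=(4,4): 4·4+1·4=20≤20, 1·4+4·4=20≤20, objective 40.
(s,t)=(3,4): 4·3+1·4=16≤20, 1·3+4·4=19≤20, objective 37.
No feasible integer point exceeds 40.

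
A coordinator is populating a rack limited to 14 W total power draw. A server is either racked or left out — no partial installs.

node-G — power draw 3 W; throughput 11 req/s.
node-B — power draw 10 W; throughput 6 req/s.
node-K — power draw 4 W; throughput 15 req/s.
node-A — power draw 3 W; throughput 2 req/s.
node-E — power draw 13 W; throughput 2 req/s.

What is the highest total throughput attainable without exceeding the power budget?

node-G + node-K: power draw 3 + 4 = 7 ≤ 14, throughput 11 + 15 = 26.
node-G + node-K + node-A: power draw 3 + 4 + 3 = 10 ≤ 14, throughput 11 + 15 + 2 = 28.
node-B + node-K: power draw 10 + 4 = 14 ≤ 14, throughput 6 + 15 = 21.
Best is node-G, node-K, and node-A with total throughput 28.

28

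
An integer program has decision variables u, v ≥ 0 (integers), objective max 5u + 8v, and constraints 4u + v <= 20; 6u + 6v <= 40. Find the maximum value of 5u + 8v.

The continuous relaxation peaks at (0, 6.67) with value 53.33; rounding to a feasible lattice point costs some objective.
(u,v)=(0,6): 4·0+1·6=6≤20, 6·0+6·6=36≤40, objective 48.
(u,v)=(1,5): 4·1+1·5=9≤20, 6·1+6·5=36≤40, objective 45.
No feasible integer point exceeds 48.

48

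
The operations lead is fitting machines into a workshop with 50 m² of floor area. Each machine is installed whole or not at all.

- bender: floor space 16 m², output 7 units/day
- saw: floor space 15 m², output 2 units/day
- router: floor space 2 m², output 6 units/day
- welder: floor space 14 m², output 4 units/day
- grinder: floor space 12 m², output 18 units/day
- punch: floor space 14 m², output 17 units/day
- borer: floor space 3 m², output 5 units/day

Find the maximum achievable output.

53

This is an integer program with binary decision variables.
Allowing fractional choices, the relaxed optimum would be about 53.9, but machines are indivisible.
bender + router + grinder + punch + borer: floor space 16 + 2 + 12 + 14 + 3 = 47 ≤ 50, output 7 + 6 + 18 + 17 + 5 = 53.
bender + router + grinder + punch: floor space 16 + 2 + 12 + 14 = 44 ≤ 50, output 7 + 6 + 18 + 17 = 48.
router + welder + grinder + punch + borer: floor space 2 + 14 + 12 + 14 + 3 = 45 ≤ 50, output 6 + 4 + 18 + 17 + 5 = 50.
Best is bender, router, grinder, punch, and borer with total output 53.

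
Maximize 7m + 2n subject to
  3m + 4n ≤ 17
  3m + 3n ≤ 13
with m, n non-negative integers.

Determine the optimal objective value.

(m,n)=(4,0): 3·4+4·0=12≤17, 3·4+3·0=12≤13, objective 28.
(m,n)=(3,1): 3·3+4·1=13≤17, 3·3+3·1=12≤13, objective 23.
Maximum is 28 at (m,n)=(4,0).

28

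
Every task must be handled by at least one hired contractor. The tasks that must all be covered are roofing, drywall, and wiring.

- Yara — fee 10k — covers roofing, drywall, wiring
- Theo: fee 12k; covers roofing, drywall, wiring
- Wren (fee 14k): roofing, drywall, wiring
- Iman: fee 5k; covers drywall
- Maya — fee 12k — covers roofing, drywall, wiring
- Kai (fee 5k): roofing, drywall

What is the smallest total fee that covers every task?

10

This is a weighted set-cover instance.
Yara alone covers roofing, drywall, wiring — every task.
Total fee: 10.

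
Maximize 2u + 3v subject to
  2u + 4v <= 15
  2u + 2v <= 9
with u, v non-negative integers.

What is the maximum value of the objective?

(u,v)=(1,3): 2·1+4·3=14≤15, 2·1+2·3=8≤9, objective 11.
(u,v)=(2,2): 2·2+4·2=12≤15, 2·2+2·2=8≤9, objective 10.
(u,v)=(0,3): 2·0+4·3=12≤15, 2·0+2·3=6≤9, objective 9.
No feasible integer point exceeds 11.

11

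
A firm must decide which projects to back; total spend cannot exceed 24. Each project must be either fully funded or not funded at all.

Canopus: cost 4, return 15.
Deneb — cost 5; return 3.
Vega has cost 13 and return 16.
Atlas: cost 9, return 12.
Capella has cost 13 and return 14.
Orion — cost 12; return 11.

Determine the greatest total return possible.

34

Take Canopus, Deneb, and Vega: cost 4 + 5 + 13 = 22 ≤ 24, return 15 + 3 + 16 = 34.
No other feasible combination does better.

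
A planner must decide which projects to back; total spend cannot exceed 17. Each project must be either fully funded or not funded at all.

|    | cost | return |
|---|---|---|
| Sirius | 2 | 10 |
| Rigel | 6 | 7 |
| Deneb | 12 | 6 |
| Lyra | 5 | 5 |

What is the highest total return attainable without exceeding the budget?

This is an integer program with binary decision variables.
Allowing fractional choices, the relaxed optimum would be about 24.0, but projects are indivisible.
Sirius + Rigel + Lyra: cost 2 + 6 + 5 = 13 ≤ 17, return 10 + 7 + 5 = 22.
Sirius + Deneb: cost 2 + 12 = 14 ≤ 17, return 10 + 6 = 16.
Sirius + Rigel: cost 2 + 6 = 8 ≤ 17, return 10 + 7 = 17.
Best is Sirius, Rigel, and Lyra with total return 22.

22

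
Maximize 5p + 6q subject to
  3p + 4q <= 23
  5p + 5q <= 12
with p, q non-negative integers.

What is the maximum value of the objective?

(p,q)=(0,2): 3·0+4·2=8≤23, 5·0+5·2=10≤12, objective 12.
(p,q)=(1,1): 3·1+4·1=7≤23, 5·1+5·1=10≤12, objective 11.
(p,q)=(0,1): 3·0+4·1=4≤23, 5·0+5·1=5≤12, objective 6.
Maximum is 12 at (p,q)=(0,2).

12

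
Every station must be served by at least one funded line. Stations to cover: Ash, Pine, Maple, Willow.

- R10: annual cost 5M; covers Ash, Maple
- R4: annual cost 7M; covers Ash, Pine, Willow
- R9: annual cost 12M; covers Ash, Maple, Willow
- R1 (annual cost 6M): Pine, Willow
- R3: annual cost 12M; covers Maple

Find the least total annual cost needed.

11

The greedy cost-per-new-station heuristic would pick R4 and R10 for 12, but a cheaper cover exists.
Choose R10 and R1: together they cover Ash, Pine, Maple, Willow — every station.
Total annual cost: 5 + 6 = 11.
No cover costs less than 11.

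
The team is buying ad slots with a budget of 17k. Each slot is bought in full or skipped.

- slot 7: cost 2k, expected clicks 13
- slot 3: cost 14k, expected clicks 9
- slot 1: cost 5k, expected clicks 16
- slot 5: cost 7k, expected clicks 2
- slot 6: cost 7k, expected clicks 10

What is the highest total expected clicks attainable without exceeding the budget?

39

Take slot 7, slot 1, and slot 6: cost 2 + 5 + 7 = 14 ≤ 17, expected clicks 13 + 16 + 10 = 39.
No other feasible combination does better.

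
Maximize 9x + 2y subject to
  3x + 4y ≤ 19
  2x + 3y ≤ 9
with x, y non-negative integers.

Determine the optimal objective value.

36

(x,y)=(4,0) is feasible, giving 36.
(x,y)=(3,1) is feasible, giving 29.
No feasible integer point exceeds 36.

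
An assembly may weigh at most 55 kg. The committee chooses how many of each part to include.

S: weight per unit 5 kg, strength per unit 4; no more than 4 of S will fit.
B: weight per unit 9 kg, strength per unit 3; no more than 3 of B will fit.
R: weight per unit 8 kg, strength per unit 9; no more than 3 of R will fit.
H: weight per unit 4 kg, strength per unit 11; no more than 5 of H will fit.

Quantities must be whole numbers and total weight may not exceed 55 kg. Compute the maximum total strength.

90

This is a bounded integer knapsack.
H has the best ratio (11/4); taking only H gives at most 5×11 = 55 (stopped by the supply cap of 5).
Mixing does better — 2×S, 3×R, and 5×H: weight 54 ≤ 55, strength 2·4 + 3·9 + 5·11 = 90.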